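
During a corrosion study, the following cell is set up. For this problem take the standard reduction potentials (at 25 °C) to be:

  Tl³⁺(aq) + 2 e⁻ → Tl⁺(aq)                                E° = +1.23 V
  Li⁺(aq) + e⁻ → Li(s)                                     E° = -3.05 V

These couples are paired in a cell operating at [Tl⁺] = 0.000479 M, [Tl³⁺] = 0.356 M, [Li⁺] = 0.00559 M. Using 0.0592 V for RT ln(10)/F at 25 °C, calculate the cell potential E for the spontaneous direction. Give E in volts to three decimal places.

+4.498 V

Tl³⁺/Tl⁺ is the cathode (higher E°), Li⁺/Li the anode: E°cell = +1.23 − (-3.05) = +4.28 V, n = 2.
Overall: Tl³⁺(aq) + 2 Li(s) → Tl⁺(aq) + 2 Li⁺(aq)
Q = [Tl⁺]·[Li⁺]^2 / ([Tl³⁺]); log Q = -7.376.
E = E° − (0.0592/n) log Q = +4.28 − (0.0592/2)(-7.376) = +4.498 V.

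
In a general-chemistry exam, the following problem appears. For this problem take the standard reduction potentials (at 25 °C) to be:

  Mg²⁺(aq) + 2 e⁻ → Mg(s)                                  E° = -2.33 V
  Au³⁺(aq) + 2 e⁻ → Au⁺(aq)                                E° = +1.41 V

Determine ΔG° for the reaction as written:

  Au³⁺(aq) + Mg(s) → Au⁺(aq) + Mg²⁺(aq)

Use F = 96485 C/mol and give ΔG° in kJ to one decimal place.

-721.7 kJ

As written, Au³⁺/Au⁺ is reduced (cathode) and Mg²⁺/Mg is oxidised (anode), so E°cell = (+1.41) − (-2.33) = +3.74 V.
Balancing electrons gives n = 2.
ΔG° = −nFE° = −(2)(96485)(+3.74) = -721,708 J = -721.7 kJ.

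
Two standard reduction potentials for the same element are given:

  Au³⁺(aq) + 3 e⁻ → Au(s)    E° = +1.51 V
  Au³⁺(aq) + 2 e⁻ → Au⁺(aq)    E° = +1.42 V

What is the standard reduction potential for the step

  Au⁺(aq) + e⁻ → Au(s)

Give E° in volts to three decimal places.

+1.690 V

Sequential free energies add, so n₃E°₃ = n₁E°₁ + n₂E°₂.
With n₃ = 3, and the known step contributing 2×(+1.42) V, the unknown satisfies 1·E° = 3×(+1.51) − 2×(+1.42) = +1.690.
E° = +1.690 / 1 = +1.690 V.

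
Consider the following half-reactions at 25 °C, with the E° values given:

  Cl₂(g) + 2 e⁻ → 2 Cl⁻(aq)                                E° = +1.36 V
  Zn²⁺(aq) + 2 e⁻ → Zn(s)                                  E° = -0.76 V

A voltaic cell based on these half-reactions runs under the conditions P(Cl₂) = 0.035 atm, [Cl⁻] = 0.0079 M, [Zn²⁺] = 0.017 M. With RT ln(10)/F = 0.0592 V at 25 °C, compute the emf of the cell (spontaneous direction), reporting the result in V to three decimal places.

+2.254 V

Cl₂/Cl⁻ is the cathode (higher E°), Zn²⁺/Zn the anode: E°cell = +1.36 − (-0.76) = +2.12 V, n = 2.
Overall: Cl₂(g) + Zn(s) → 2 Cl⁻(aq) + Zn²⁺(aq)
Q = [Cl⁻]^2·[Zn²⁺] / (P(Cl₂)); log Q = -4.518.
E = E° − (0.0592/n) log Q = +2.12 − (0.0592/2)(-4.518) = +2.254 V.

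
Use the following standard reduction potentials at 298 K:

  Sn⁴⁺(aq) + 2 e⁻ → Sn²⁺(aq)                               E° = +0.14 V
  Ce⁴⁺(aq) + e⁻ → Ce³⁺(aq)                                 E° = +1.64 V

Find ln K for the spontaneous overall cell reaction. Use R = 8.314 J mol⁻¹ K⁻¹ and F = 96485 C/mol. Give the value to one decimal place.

Cathode: Ce⁴⁺/Ce³⁺; anode: Sn⁴⁺/Sn²⁺. E°cell = (+1.64) − (+0.14) = +1.50 V, with n = 2.
ΔG° = −nFE° = −RT ln K, so ln K = nFE°/(RT) = (2)(96485)(+1.50) / ((8.314)(298)) = 116.830.

116.8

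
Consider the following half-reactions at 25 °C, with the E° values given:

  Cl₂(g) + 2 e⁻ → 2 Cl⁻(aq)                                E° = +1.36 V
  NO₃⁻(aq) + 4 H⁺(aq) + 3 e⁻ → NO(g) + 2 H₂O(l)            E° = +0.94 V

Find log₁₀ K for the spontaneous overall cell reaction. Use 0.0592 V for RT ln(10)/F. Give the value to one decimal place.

42.6

Cathode: Cl₂/Cl⁻; anode: NO₃⁻/NO. E°cell = +0.42 V, n = 6.
log K = nE°cell / 0.0592 = (6)(+0.42) / 0.0592 = 42.6.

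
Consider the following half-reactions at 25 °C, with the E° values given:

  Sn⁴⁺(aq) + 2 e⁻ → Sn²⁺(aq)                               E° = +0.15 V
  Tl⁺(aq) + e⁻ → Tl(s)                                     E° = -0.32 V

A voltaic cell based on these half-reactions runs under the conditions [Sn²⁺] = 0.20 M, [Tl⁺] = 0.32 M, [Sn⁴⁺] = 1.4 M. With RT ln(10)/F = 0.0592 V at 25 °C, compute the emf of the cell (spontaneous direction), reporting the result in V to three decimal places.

+0.524 V

Sn⁴⁺/Sn²⁺ is the cathode (higher E°), Tl⁺/Tl the anode: E°cell = +0.15 − (-0.32) = +0.47 V, n = 2.
Overall: Sn⁴⁺(aq) + 2 Tl(s) → Sn²⁺(aq) + 2 Tl⁺(aq)
Q = [Sn²⁺]·[Tl⁺]^2 / ([Sn⁴⁺]); log Q = -1.835.
E = E° − (0.0592/n) log Q = +0.47 − (0.0592/2)(-1.835) = +0.524 V.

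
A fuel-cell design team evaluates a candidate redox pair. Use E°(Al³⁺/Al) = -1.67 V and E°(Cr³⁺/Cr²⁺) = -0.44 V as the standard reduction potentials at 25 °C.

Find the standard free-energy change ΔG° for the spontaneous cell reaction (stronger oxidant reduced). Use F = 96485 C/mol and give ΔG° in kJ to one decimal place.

-356.0 kJ

Cr³⁺/Cr²⁺ (E° = -0.44 V) is the cathode; Al³⁺/Al (E° = -1.67 V) is the anode, so E°cell = +1.23 V.
Balancing electrons gives n = 3 (lcm of 1 and 3).
ΔG° = −nFE° = −(3)(96485)(+1.23) = -356,030 J = -356.0 kJ.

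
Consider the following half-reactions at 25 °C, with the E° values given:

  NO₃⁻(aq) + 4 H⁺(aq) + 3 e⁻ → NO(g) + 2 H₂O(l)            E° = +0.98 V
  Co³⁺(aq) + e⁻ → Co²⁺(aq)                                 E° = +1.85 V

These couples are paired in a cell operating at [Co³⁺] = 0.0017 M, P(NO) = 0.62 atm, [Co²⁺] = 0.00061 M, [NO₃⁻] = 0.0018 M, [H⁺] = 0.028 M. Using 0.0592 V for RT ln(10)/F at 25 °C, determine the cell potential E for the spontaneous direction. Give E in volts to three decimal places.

+1.069 V

Co³⁺/Co²⁺ is the cathode (higher E°), NO₃⁻/NO the anode: E°cell = +1.85 − (+0.98) = +0.87 V, n = 3.
Overall: 3 Co³⁺(aq) + NO(g) + 2 H₂O(l) → 3 Co²⁺(aq) + NO₃⁻(aq) + 4 H⁺(aq)
Q = [Co²⁺]^3·[NO₃⁻]·[H⁺]^4 / ([Co³⁺]^3·P(NO)); log Q = -10.084.
E = E° − (0.0592/n) log Q = +0.87 − (0.0592/3)(-10.084) = +1.069 V.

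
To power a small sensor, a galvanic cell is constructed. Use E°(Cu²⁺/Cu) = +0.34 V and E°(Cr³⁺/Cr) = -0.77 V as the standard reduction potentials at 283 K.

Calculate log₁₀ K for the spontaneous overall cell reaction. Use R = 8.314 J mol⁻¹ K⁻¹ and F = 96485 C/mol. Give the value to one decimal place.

118.6

Cathode: Cu²⁺/Cu; anode: Cr³⁺/Cr. E°cell = (+0.34) − (-0.77) = +1.11 V, with n = 6.
ΔG° = −nFE° = −RT ln K, so ln K = nFE°/(RT) = (6)(96485)(+1.11) / ((8.314)(283)) = 273.110.
log₁₀ K = 273.110 / ln 10 = 118.6.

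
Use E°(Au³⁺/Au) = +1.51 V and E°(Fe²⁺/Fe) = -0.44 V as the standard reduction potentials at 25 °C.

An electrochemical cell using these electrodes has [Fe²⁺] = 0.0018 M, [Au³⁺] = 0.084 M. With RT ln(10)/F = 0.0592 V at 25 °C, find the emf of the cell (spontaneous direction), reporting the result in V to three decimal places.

+2.010 V

Au³⁺/Au is the cathode (higher E°), Fe²⁺/Fe the anode: E°cell = +1.51 − (-0.44) = +1.95 V, n = 6.
Overall: 2 Au³⁺(aq) + 3 Fe(s) → 2 Au(s) + 3 Fe²⁺(aq)
Q = [Fe²⁺]^3 / ([Au³⁺]^2); log Q = -6.083.
E = E° − (0.0592/n) log Q = +1.95 − (0.0592/6)(-6.083) = +2.010 V.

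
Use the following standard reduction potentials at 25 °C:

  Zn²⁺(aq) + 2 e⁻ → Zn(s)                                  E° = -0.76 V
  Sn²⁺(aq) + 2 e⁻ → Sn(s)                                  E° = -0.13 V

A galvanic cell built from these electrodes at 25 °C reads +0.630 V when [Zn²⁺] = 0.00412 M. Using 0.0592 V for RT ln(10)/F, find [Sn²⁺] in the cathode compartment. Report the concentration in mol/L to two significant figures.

Sn²⁺/Sn is the cathode, Zn²⁺/Zn the anode: E°cell = +0.63 V, n = 2.
Overall reaction: Sn²⁺(aq) + Zn(s) → Sn(s) + Zn²⁺(aq); Q = [Zn²⁺]^1/[Sn²⁺]^1.
From E = E° − (0.0592/n) log Q: log Q = (E° − E)·n/0.0592 = (+0.63 − (+0.630))·2/0.0592 = 0.0000.
So 1·log[Sn²⁺] = 1·log(0.00412) − log Q = -2.3851 − (0.0000) = -2.3851; [Sn²⁺] = 10^(-2.3851) ≈ 0.0041 M.

0.0041 M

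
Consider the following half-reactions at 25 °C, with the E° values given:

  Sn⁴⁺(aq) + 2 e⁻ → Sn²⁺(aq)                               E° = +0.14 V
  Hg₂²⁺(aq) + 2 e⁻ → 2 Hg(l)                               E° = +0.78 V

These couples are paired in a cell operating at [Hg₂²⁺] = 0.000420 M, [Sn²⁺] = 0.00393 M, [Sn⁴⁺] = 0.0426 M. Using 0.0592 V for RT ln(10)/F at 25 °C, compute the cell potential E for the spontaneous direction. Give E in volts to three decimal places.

+0.509 V

Hg₂²⁺/Hg is the cathode (higher E°), Sn⁴⁺/Sn²⁺ the anode: E°cell = +0.78 − (+0.14) = +0.64 V, n = 2.
Overall: Hg₂²⁺(aq) + Sn²⁺(aq) → 2 Hg(l) + Sn⁴⁺(aq)
Q = [Sn⁴⁺] / ([Hg₂²⁺]·[Sn²⁺]); log Q = 4.412.
E = E° − (0.0592/n) log Q = +0.64 − (0.0592/2)(4.412) = +0.509 V.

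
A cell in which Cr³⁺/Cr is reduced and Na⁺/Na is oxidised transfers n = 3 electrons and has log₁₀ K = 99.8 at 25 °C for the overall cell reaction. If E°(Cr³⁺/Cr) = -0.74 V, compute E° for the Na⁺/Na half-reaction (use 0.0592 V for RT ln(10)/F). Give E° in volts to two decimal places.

-2.71 V

E°cell = (0.0592/n)·log K = (0.0592/3)(99.8) = +1.969 V.
Since Cr³⁺/Cr is the cathode and Na⁺/Na the anode, E°cell = E°(Cr³⁺/Cr) − E°(Na⁺/Na).
So E°(Na⁺/Na) = E°(Cr³⁺/Cr) − E°cell = (-0.74) − (+1.969) = -2.71 V.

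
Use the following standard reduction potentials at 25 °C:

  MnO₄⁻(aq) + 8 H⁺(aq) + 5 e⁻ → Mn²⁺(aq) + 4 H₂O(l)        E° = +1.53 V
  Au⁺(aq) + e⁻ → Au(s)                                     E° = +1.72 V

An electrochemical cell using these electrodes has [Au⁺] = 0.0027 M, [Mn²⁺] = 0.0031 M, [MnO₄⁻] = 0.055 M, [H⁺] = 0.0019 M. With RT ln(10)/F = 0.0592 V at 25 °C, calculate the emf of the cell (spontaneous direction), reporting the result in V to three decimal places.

Au⁺/Au is the cathode (higher E°), MnO₄⁻/Mn²⁺ the anode: E°cell = +1.72 − (+1.53) = +0.19 V, n = 5.
Overall: 5 Au⁺(aq) + Mn²⁺(aq) + 4 H₂O(l) → 5 Au(s) + MnO₄⁻(aq) + 8 H⁺(aq)
Q = [MnO₄⁻]·[H⁺]^8 / ([Au⁺]^5·[Mn²⁺]); log Q = -7.678.
E = E° − (0.0592/n) log Q = +0.19 − (0.0592/5)(-7.678) = +0.281 V.

+0.281 V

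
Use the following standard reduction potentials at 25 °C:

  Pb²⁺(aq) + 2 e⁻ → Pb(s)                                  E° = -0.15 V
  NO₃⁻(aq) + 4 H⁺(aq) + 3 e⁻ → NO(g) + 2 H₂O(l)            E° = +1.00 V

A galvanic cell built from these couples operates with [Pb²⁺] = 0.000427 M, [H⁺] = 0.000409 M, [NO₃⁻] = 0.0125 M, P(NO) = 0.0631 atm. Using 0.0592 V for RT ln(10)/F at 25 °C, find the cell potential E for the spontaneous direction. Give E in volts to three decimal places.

NO₃⁻/NO is the cathode (higher E°), Pb²⁺/Pb the anode: E°cell = +1.00 − (-0.15) = +1.15 V, n = 6.
Overall: 2 NO₃⁻(aq) + 8 H⁺(aq) + 3 Pb(s) → 2 NO(g) + 4 H₂O(l) + 3 Pb²⁺(aq)
Q = P(NO)^2·[Pb²⁺]^3 / ([NO₃⁻]^2·[H⁺]^8); log Q = 18.404.
E = E° − (0.0592/n) log Q = +1.15 − (0.0592/6)(18.404) = +0.968 V.

+0.968 V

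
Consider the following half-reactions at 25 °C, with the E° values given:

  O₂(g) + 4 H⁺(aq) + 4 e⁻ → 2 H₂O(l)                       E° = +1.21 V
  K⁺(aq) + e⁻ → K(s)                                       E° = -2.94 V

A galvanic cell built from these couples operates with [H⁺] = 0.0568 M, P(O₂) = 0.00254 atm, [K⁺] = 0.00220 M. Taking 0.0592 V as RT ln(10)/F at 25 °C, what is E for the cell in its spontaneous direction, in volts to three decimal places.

+4.195 V

O₂/H₂O is the cathode (higher E°), K⁺/K the anode: E°cell = +1.21 − (-2.94) = +4.15 V, n = 4.
Overall: O₂(g) + 4 H⁺(aq) + 4 K(s) → 2 H₂O(l) + 4 K⁺(aq)
Q = [K⁺]^4 / (P(O₂)·[H⁺]^4); log Q = -3.053.
E = E° − (0.0592/n) log Q = +4.15 − (0.0592/4)(-3.053) = +4.195 V.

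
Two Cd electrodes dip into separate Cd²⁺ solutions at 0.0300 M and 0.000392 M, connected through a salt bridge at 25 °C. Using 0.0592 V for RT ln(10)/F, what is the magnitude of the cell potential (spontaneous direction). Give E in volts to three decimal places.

For a concentration cell E°cell = 0. The 0.0300 M side is the cathode (reduction is favoured where [Cd²⁺] is higher).
With n = 2, E = −(0.0592/2) log([Cd²⁺]ₐₙ/[Cd²⁺]꜀ₐₜ) = −(0.0592/2) log(0.000392/0.03) = −(0.0592/2)(-1.884) = +0.056 V.

+0.056 V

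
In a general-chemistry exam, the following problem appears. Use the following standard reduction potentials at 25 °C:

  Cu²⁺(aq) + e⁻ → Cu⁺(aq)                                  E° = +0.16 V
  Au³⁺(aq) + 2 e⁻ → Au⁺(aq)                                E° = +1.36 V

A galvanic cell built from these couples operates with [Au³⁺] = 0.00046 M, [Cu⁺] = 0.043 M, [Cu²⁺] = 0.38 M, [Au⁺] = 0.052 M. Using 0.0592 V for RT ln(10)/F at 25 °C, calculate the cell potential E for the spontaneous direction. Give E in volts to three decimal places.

Au³⁺/Au⁺ is the cathode (higher E°), Cu²⁺/Cu⁺ the anode: E°cell = +1.36 − (+0.16) = +1.20 V, n = 2.
Overall: Au³⁺(aq) + 2 Cu⁺(aq) → Au⁺(aq) + 2 Cu²⁺(aq)
Q = [Au⁺]·[Cu²⁺]^2 / ([Au³⁺]·[Cu⁺]^2); log Q = 3.946.
E = E° − (0.0592/n) log Q = +1.20 − (0.0592/2)(3.946) = +1.083 V.

+1.083 V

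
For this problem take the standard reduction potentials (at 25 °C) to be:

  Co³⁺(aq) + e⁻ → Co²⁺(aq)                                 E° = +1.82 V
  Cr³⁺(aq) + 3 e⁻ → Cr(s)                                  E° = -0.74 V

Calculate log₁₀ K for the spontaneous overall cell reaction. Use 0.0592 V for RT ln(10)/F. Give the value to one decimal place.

129.7

Cathode: Co³⁺/Co²⁺; anode: Cr³⁺/Cr. E°cell = +2.56 V, n = 3.
log K = nE°cell / 0.0592 = (3)(+2.56) / 0.0592 = 129.7.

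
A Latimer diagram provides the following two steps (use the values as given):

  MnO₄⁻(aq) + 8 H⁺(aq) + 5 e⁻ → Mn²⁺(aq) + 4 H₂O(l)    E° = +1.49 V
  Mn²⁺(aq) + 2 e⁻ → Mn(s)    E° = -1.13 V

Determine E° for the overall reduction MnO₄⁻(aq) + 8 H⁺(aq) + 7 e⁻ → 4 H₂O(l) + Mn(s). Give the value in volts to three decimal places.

Adding the free-energy changes (−nFE°) of the two steps gives −n₃FE°₃ = −n₁FE°₁ − n₂FE°₂.
E°₃ = (5×+1.49 + 2×-1.13) / 7 = (+5.190) / 7 = +0.741 V.
Simply averaging or adding the two E° values would be wrong; the electron-weighted sum is required.

+0.741 V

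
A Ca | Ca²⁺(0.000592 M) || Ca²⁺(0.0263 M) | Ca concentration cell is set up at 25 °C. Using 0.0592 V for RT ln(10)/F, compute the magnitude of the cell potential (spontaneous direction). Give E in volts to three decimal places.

+0.049 V

For a concentration cell E°cell = 0. The 0.0263 M side is the cathode (reduction is favoured where [Ca²⁺] is higher).
With n = 2, E = −(0.0592/2) log([Ca²⁺]ₐₙ/[Ca²⁺]꜀ₐₜ) = −(0.0592/2) log(0.000592/0.0263) = −(0.0592/2)(-1.648) = +0.049 V.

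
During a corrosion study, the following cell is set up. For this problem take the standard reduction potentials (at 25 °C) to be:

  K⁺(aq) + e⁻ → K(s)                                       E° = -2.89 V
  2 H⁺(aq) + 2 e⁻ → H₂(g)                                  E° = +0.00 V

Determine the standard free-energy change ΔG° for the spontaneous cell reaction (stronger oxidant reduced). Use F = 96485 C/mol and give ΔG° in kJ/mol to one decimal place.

-557.7 kJ/mol

H⁺/H₂ (E° = +0.00 V) is the cathode; K⁺/K (E° = -2.89 V) is the anode, so E°cell = +2.89 V.
Balancing electrons gives n = 2 (lcm of 2 and 1).
ΔG° = −nFE° = −(2)(96485)(+2.89) = -557,683 J = -557.7 kJ/mol.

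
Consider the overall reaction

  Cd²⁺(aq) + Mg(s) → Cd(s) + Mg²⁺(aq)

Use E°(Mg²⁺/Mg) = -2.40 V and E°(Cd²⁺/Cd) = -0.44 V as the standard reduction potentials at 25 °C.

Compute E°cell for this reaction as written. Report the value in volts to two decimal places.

+1.96 V

The Cd²⁺/Cd couple has the higher reduction potential, so it is the cathode; Mg²⁺/Mg is oxidised at the anode.
E°cell = E°(cathode) − E°(anode) = (-0.44) − (-2.40) = +1.96 V.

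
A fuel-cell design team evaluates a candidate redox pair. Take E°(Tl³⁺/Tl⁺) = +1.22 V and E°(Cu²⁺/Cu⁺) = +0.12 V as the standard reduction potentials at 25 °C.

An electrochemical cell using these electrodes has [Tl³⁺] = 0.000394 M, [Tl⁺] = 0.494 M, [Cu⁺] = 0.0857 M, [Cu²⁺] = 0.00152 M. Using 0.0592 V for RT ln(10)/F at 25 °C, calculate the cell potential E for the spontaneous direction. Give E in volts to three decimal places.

+1.112 V

Tl³⁺/Tl⁺ is the cathode (higher E°), Cu²⁺/Cu⁺ the anode: E°cell = +1.22 − (+0.12) = +1.10 V, n = 2.
Overall: Tl³⁺(aq) + 2 Cu⁺(aq) → Tl⁺(aq) + 2 Cu²⁺(aq)
Q = [Tl⁺]·[Cu²⁺]^2 / ([Tl³⁺]·[Cu⁺]^2); log Q = -0.404.
E = E° − (0.0592/n) log Q = +1.10 − (0.0592/2)(-0.404) = +1.112 V.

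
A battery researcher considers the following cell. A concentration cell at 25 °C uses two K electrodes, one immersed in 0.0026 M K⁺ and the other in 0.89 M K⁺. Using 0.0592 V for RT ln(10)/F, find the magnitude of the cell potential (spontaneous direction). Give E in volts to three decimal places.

For a concentration cell E°cell = 0. The 0.89 M side is the cathode (reduction is favoured where [K⁺] is higher).
With n = 1, E = −(0.0592/1) log([K⁺]ₐₙ/[K⁺]꜀ₐₜ) = −(0.0592/1) log(0.0026/0.89) = −(0.0592/1)(-2.534) = +0.150 V.

+0.150 V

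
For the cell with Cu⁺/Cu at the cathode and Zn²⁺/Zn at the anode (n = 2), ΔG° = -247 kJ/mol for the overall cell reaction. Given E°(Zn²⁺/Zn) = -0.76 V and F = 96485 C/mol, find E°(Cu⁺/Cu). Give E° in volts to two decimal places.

E°cell = −ΔG°/(nF) = −(-247×10³)/((2)(96485)) = +1.280 V.
Since Cu⁺/Cu is the cathode and Zn²⁺/Zn the anode, E°cell = E°(Cu⁺/Cu) − E°(Zn²⁺/Zn).
So E°(Cu⁺/Cu) = E°cell + E°(Zn²⁺/Zn) = +1.280 + (-0.76) = +0.52 V.

+0.52 V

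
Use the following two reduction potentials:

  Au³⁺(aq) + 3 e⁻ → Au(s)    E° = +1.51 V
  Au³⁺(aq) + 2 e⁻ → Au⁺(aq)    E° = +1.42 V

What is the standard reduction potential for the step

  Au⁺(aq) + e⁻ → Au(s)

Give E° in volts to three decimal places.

Sequential free energies add, so n₃E°₃ = n₁E°₁ + n₂E°₂.
With n₃ = 3, and the known step contributing 2×(+1.42) V, the unknown satisfies 1·E° = 3×(+1.51) − 2×(+1.42) = +1.690.
E° = +1.690 / 1 = +1.690 V.

+1.690 V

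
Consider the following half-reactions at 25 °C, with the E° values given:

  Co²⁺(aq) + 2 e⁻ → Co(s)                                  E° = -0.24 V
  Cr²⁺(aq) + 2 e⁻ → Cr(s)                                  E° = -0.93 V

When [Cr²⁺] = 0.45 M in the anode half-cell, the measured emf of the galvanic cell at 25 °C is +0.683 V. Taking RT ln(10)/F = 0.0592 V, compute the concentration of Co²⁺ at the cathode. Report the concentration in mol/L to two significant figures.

Co²⁺/Co is the cathode, Cr²⁺/Cr the anode: E°cell = +0.69 V, n = 2.
Overall reaction: Co²⁺(aq) + Cr(s) → Co(s) + Cr²⁺(aq); Q = [Cr²⁺]^1/[Co²⁺]^1.
From E = E° − (0.0592/n) log Q: log Q = (E° − E)·n/0.0592 = (+0.69 − (+0.683))·2/0.0592 = 0.2365.
So 1·log[Co²⁺] = 1·log(0.45) − log Q = -0.3468 − (0.2365) = -0.5833; [Co²⁺] = 10^(-0.5833) ≈ 0.26 M.

0.26 M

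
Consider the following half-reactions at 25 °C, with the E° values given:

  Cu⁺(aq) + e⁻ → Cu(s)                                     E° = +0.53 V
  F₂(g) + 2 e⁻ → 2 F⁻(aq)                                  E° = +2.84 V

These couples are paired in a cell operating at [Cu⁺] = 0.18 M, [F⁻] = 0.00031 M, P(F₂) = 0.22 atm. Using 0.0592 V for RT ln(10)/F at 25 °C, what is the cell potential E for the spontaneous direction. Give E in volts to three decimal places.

F₂/F⁻ is the cathode (higher E°), Cu⁺/Cu the anode: E°cell = +2.84 − (+0.53) = +2.31 V, n = 2.
Overall: F₂(g) + 2 Cu(s) → 2 F⁻(aq) + 2 Cu⁺(aq)
Q = [F⁻]^2·[Cu⁺]^2 / (P(F₂)); log Q = -7.849.
E = E° − (0.0592/n) log Q = +2.31 − (0.0592/2)(-7.849) = +2.542 V.

+2.542 V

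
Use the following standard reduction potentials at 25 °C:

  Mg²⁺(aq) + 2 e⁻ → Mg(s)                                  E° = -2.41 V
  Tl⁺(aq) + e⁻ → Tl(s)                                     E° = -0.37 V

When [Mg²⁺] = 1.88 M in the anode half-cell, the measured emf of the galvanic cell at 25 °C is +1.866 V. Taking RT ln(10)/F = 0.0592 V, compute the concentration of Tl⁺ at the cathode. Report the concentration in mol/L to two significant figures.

0.0016 M

Tl⁺/Tl is the cathode, Mg²⁺/Mg the anode: E°cell = +2.04 V, n = 2.
Overall reaction: 2 Tl⁺(aq) + Mg(s) → 2 Tl(s) + Mg²⁺(aq); Q = [Mg²⁺]^1/[Tl⁺]^2.
From E = E° − (0.0592/n) log Q: log Q = (E° − E)·n/0.0592 = (+2.04 − (+1.866))·2/0.0592 = 5.8784.
So 2·log[Tl⁺] = 1·log(1.88) − log Q = 0.2742 − (5.8784) = -5.6042; log[Tl⁺] = -5.6042 / 2 = -2.8021; [Tl⁺] = 10^(-2.8021) ≈ 0.0016 M.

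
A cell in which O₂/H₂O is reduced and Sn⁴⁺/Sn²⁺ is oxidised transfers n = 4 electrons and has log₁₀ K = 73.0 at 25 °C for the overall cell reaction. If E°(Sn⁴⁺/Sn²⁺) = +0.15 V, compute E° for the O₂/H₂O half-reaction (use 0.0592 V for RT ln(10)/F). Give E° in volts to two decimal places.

+1.23 V

E°cell = (0.0592/n)·log K = (0.0592/4)(73.0) = +1.080 V.
Since O₂/H₂O is the cathode and Sn⁴⁺/Sn²⁺ the anode, E°cell = E°(O₂/H₂O) − E°(Sn⁴⁺/Sn²⁺).
So E°(O₂/H₂O) = E°cell + E°(Sn⁴⁺/Sn²⁺) = +1.080 + (+0.15) = +1.23 V.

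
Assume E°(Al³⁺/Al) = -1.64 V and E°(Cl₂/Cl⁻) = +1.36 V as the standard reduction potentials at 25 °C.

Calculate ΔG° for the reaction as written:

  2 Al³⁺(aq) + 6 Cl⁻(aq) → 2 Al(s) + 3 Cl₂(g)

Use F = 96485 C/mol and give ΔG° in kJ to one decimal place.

As written, Al³⁺/Al is reduced (cathode) and Cl₂/Cl⁻ is oxidised (anode), so E°cell = (-1.64) − (+1.36) = -3.00 V.
Balancing electrons gives n = 6.
ΔG° = −nFE° = −(6)(96485)(-3.00) = 1,736,730 J = +1736.7 kJ.

+1736.7 kJ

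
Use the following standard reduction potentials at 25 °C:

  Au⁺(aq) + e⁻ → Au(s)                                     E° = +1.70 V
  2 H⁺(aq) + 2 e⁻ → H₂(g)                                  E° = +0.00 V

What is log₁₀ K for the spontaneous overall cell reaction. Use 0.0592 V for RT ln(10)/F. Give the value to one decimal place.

57.4

Cathode: Au⁺/Au; anode: H⁺/H₂. E°cell = +1.70 V, n = 2.
log K = nE°cell / 0.0592 = (2)(+1.70) / 0.0592 = 57.4.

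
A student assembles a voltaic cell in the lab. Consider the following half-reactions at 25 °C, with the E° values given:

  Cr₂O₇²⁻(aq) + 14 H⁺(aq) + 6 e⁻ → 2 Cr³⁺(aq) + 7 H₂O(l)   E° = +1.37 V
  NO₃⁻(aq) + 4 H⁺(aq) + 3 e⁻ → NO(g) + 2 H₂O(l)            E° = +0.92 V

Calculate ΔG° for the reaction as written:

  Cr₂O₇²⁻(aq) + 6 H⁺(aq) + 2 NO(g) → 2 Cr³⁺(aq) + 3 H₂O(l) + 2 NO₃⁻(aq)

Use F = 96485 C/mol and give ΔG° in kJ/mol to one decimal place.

-260.5 kJ/mol

As written, Cr₂O₇²⁻/Cr³⁺ is reduced (cathode) and NO₃⁻/NO is oxidised (anode), so E°cell = (+1.37) − (+0.92) = +0.45 V.
Balancing electrons gives n = 6.
ΔG° = −nFE° = −(6)(96485)(+0.45) = -260,510 J = -260.5 kJ/mol.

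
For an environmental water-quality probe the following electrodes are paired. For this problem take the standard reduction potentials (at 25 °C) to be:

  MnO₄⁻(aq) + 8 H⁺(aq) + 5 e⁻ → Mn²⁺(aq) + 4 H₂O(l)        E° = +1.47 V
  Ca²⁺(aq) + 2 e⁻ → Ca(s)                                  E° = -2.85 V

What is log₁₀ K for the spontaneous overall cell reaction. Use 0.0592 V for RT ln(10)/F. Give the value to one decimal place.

729.7

Cathode: MnO₄⁻/Mn²⁺; anode: Ca²⁺/Ca. E°cell = +4.32 V, n = 10.
log K = nE°cell / 0.0592 = (10)(+4.32) / 0.0592 = 729.7.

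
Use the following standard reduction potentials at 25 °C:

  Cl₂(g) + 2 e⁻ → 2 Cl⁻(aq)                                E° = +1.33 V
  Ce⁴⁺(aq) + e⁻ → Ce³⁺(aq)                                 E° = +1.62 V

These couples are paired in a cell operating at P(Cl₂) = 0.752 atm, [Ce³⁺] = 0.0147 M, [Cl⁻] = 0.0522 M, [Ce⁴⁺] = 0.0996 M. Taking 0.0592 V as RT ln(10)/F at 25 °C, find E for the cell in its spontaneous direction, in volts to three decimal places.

Ce⁴⁺/Ce³⁺ is the cathode (higher E°), Cl₂/Cl⁻ the anode: E°cell = +1.62 − (+1.33) = +0.29 V, n = 2.
Overall: 2 Ce⁴⁺(aq) + 2 Cl⁻(aq) → 2 Ce³⁺(aq) + Cl₂(g)
Q = [Ce³⁺]^2·P(Cl₂) / ([Ce⁴⁺]^2·[Cl⁻]^2); log Q = 0.779.
E = E° − (0.0592/n) log Q = +0.29 − (0.0592/2)(0.779) = +0.267 V.

+0.267 V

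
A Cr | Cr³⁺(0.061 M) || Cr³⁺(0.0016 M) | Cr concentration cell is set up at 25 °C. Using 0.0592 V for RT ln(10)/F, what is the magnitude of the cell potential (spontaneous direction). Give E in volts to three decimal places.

+0.031 V

For a concentration cell E°cell = 0. The 0.061 M side is the cathode (reduction is favoured where [Cr³⁺] is higher).
With n = 3, E = −(0.0592/3) log([Cr³⁺]ₐₙ/[Cr³⁺]꜀ₐₜ) = −(0.0592/3) log(0.0016/0.061) = −(0.0592/3)(-1.581) = +0.031 V.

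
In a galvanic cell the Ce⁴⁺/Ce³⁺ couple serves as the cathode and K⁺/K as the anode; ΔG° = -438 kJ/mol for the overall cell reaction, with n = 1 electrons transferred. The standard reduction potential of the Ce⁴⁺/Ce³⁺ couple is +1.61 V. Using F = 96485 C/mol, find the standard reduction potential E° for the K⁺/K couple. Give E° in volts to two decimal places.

-2.93 V

E°cell = −ΔG°/(nF) = −(-438×10³)/((1)(96485)) = +4.540 V.
Since Ce⁴⁺/Ce³⁺ is the cathode and K⁺/K the anode, E°cell = E°(Ce⁴⁺/Ce³⁺) − E°(K⁺/K).
So E°(K⁺/K) = E°(Ce⁴⁺/Ce³⁺) − E°cell = (+1.61) − (+4.540) = -2.93 V.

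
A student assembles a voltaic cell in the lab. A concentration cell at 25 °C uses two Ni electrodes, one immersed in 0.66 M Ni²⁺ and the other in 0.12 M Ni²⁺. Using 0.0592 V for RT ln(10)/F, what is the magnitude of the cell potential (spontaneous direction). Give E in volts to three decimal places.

For a concentration cell E°cell = 0. The 0.66 M side is the cathode (reduction is favoured where [Ni²⁺] is higher).
With n = 2, E = −(0.0592/2) log([Ni²⁺]ₐₙ/[Ni²⁺]꜀ₐₜ) = −(0.0592/2) log(0.12/0.66) = −(0.0592/2)(-0.740) = +0.022 V.

+0.022 V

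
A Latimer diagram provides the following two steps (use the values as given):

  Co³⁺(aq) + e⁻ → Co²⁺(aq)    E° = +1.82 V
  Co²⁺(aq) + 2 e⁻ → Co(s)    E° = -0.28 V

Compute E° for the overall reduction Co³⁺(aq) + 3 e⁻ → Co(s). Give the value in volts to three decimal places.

Standard free energies of sequential steps add: ΔG°₃ = ΔG°₁ + ΔG°₂, so n₃E°₃ = n₁E°₁ + n₂E°₂.
E°₃ = (1×+1.82 + 2×-0.28) / 3 = (+1.260) / 3 = +0.420 V.
E° values themselves are not directly additive — weighting by electron count is essential.

+0.420 V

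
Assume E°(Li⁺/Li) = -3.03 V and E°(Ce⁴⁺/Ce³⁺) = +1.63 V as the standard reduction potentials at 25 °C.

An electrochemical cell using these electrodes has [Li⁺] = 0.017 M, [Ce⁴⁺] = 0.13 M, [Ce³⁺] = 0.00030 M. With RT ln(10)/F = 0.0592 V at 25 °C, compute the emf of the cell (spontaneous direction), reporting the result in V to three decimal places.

Ce⁴⁺/Ce³⁺ is the cathode (higher E°), Li⁺/Li the anode: E°cell = +1.63 − (-3.03) = +4.66 V, n = 1.
Overall: Ce⁴⁺(aq) + Li(s) → Ce³⁺(aq) + Li⁺(aq)
Q = [Ce³⁺]·[Li⁺] / ([Ce⁴⁺]); log Q = -4.406.
E = E° − (0.0592/n) log Q = +4.66 − (0.0592/1)(-4.406) = +4.921 V.

+4.921 V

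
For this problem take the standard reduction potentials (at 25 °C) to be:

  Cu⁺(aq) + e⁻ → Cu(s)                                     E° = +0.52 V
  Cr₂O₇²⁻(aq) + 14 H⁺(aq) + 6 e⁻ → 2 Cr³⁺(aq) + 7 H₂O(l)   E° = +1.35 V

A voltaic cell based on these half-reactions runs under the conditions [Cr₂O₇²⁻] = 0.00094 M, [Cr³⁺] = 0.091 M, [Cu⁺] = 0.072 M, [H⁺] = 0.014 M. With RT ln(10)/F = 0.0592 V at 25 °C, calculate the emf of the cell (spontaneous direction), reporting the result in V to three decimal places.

+0.632 V

Cr₂O₇²⁻/Cr³⁺ is the cathode (higher E°), Cu⁺/Cu the anode: E°cell = +1.35 − (+0.52) = +0.83 V, n = 6.
Overall: Cr₂O₇²⁻(aq) + 14 H⁺(aq) + 6 Cu(s) → 2 Cr³⁺(aq) + 7 H₂O(l) + 6 Cu⁺(aq)
Q = [Cr³⁺]^2·[Cu⁺]^6 / ([Cr₂O₇²⁻]·[H⁺]^14); log Q = 20.043.
E = E° − (0.0592/n) log Q = +0.83 − (0.0592/6)(20.043) = +0.632 V.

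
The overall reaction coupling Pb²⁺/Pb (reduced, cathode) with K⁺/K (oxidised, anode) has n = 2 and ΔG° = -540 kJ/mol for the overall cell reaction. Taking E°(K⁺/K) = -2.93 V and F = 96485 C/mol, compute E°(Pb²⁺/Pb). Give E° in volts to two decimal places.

-0.13 V

E°cell = −ΔG°/(nF) = −(-540×10³)/((2)(96485)) = +2.798 V.
Since Pb²⁺/Pb is the cathode and K⁺/K the anode, E°cell = E°(Pb²⁺/Pb) − E°(K⁺/K).
So E°(Pb²⁺/Pb) = E°cell + E°(K⁺/K) = +2.798 + (-2.93) = -0.13 V.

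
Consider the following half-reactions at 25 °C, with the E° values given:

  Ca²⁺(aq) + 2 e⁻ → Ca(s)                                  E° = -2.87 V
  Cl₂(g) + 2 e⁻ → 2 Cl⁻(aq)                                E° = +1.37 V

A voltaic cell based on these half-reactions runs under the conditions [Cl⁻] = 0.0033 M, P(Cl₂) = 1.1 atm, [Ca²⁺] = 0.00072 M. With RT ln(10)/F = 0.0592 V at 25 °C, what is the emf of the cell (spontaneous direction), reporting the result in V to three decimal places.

+4.481 V

Cl₂/Cl⁻ is the cathode (higher E°), Ca²⁺/Ca the anode: E°cell = +1.37 − (-2.87) = +4.24 V, n = 2.
Overall: Cl₂(g) + Ca(s) → 2 Cl⁻(aq) + Ca²⁺(aq)
Q = [Cl⁻]^2·[Ca²⁺] / (P(Cl₂)); log Q = -8.147.
E = E° − (0.0592/n) log Q = +4.24 − (0.0592/2)(-8.147) = +4.481 V.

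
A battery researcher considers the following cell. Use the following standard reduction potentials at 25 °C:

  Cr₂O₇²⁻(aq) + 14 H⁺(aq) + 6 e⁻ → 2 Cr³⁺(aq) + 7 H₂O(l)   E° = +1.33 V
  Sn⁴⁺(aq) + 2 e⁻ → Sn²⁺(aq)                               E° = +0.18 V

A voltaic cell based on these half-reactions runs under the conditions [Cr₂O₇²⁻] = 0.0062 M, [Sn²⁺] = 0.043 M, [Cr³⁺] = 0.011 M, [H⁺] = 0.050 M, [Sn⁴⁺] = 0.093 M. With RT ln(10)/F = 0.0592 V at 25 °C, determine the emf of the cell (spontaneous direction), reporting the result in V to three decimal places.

+0.977 V

Cr₂O₇²⁻/Cr³⁺ is the cathode (higher E°), Sn⁴⁺/Sn²⁺ the anode: E°cell = +1.33 − (+0.18) = +1.15 V, n = 6.
Overall: Cr₂O₇²⁻(aq) + 14 H⁺(aq) + 3 Sn²⁺(aq) → 2 Cr³⁺(aq) + 7 H₂O(l) + 3 Sn⁴⁺(aq)
Q = [Cr³⁺]^2·[Sn⁴⁺]^3 / ([Cr₂O₇²⁻]·[H⁺]^14·[Sn²⁺]^3); log Q = 17.510.
E = E° − (0.0592/n) log Q = +1.15 − (0.0592/6)(17.510) = +0.977 V.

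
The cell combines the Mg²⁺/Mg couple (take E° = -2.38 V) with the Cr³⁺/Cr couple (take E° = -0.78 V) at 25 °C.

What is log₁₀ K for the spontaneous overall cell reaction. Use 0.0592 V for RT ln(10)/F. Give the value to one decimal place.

Cathode: Cr³⁺/Cr; anode: Mg²⁺/Mg. E°cell = +1.60 V, n = 6.
log K = nE°cell / 0.0592 = (6)(+1.60) / 0.0592 = 162.2.

162.2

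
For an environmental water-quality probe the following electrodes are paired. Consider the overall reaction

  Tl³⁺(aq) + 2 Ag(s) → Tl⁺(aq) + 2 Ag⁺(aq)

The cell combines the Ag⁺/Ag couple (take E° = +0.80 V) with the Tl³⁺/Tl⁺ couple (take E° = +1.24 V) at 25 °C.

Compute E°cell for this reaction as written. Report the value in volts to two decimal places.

The Tl³⁺/Tl⁺ couple has the higher reduction potential, so it is the cathode; Ag⁺/Ag is oxidised at the anode.
E°cell = E°(cathode) − E°(anode) = (+1.24) − (+0.80) = +0.44 V.

+0.44 V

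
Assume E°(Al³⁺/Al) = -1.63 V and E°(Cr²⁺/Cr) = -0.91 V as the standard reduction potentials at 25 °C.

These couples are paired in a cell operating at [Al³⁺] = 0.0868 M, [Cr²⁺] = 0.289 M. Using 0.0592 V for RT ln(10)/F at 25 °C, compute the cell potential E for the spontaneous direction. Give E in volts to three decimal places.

Cr²⁺/Cr is the cathode (higher E°), Al³⁺/Al the anode: E°cell = -0.91 − (-1.63) = +0.72 V, n = 6.
Overall: 3 Cr²⁺(aq) + 2 Al(s) → 3 Cr(s) + 2 Al³⁺(aq)
Q = [Al³⁺]^2 / ([Cr²⁺]^3); log Q = -0.506.
E = E° − (0.0592/n) log Q = +0.72 − (0.0592/6)(-0.506) = +0.725 V.

+0.725 V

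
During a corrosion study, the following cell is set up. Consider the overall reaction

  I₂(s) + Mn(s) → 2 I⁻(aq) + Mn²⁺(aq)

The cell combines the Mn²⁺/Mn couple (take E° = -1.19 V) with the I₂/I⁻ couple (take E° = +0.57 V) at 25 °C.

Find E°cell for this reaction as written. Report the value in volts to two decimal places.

+1.76 V

The I₂/I⁻ couple has the higher reduction potential, so it is the cathode; Mn²⁺/Mn is oxidised at the anode.
E°cell = E°(cathode) − E°(anode) = (+0.57) − (-1.19) = +1.76 V.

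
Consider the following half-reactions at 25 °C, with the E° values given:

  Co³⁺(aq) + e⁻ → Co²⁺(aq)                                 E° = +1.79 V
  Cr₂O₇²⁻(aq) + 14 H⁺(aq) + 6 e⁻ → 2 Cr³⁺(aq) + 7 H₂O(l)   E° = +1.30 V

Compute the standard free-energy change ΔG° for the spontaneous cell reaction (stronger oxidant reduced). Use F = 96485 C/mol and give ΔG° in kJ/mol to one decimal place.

-283.7 kJ/mol

Co³⁺/Co²⁺ (E° = +1.79 V) is the cathode; Cr₂O₇²⁻/Cr³⁺ (E° = +1.30 V) is the anode, so E°cell = +0.49 V.
Balancing electrons gives n = 6 (lcm of 1 and 6).
ΔG° = −nFE° = −(6)(96485)(+0.49) = -283,666 J = -283.7 kJ/mol.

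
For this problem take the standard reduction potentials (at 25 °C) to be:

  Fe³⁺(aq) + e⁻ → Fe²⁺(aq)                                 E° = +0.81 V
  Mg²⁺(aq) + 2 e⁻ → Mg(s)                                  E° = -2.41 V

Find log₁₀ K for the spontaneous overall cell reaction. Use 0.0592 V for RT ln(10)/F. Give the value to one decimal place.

108.8

Cathode: Fe³⁺/Fe²⁺; anode: Mg²⁺/Mg. E°cell = +3.22 V, n = 2.
log K = nE°cell / 0.0592 = (2)(+3.22) / 0.0592 = 108.8.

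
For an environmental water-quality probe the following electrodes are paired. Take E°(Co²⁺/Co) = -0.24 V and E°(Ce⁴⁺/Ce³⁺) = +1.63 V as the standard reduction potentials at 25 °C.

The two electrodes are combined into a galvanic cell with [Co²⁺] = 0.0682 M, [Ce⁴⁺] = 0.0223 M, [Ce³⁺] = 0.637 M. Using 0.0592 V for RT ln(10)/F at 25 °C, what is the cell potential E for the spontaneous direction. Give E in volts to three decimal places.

+1.818 V

Ce⁴⁺/Ce³⁺ is the cathode (higher E°), Co²⁺/Co the anode: E°cell = +1.63 − (-0.24) = +1.87 V, n = 2.
Overall: 2 Ce⁴⁺(aq) + Co(s) → 2 Ce³⁺(aq) + Co²⁺(aq)
Q = [Ce³⁺]^2·[Co²⁺] / ([Ce⁴⁺]^2); log Q = 1.745.
E = E° − (0.0592/n) log Q = +1.87 − (0.0592/2)(1.745) = +1.818 V.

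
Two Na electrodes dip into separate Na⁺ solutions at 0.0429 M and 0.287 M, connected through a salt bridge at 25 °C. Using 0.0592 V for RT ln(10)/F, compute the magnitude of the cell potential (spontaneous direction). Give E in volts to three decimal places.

+0.049 V

For a concentration cell E°cell = 0. The 0.287 M side is the cathode (reduction is favoured where [Na⁺] is higher).
With n = 1, E = −(0.0592/1) log([Na⁺]ₐₙ/[Na⁺]꜀ₐₜ) = −(0.0592/1) log(0.0429/0.287) = −(0.0592/1)(-0.825) = +0.049 V.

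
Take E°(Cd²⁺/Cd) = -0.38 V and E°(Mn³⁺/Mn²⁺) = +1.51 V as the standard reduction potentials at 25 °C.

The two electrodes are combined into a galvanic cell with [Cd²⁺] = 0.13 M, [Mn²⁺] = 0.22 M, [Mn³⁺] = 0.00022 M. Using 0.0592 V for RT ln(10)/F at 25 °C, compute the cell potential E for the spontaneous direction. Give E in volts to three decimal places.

+1.739 V

Mn³⁺/Mn²⁺ is the cathode (higher E°), Cd²⁺/Cd the anode: E°cell = +1.51 − (-0.38) = +1.89 V, n = 2.
Overall: 2 Mn³⁺(aq) + Cd(s) → 2 Mn²⁺(aq) + Cd²⁺(aq)
Q = [Mn²⁺]^2·[Cd²⁺] / ([Mn³⁺]^2); log Q = 5.114.
E = E° − (0.0592/n) log Q = +1.89 − (0.0592/2)(5.114) = +1.739 V.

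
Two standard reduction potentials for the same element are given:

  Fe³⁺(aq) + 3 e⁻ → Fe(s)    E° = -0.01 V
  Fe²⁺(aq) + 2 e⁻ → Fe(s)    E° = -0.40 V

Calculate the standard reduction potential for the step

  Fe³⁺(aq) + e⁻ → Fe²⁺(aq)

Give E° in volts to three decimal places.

+0.770 V

Sequential free energies add, so n₃E°₃ = n₁E°₁ + n₂E°₂.
With n₃ = 3, and the known step contributing 2×(-0.40) V, the unknown satisfies 1·E° = 3×(-0.01) − 2×(-0.40) = +0.770.
E° = +0.770 / 1 = +0.770 V.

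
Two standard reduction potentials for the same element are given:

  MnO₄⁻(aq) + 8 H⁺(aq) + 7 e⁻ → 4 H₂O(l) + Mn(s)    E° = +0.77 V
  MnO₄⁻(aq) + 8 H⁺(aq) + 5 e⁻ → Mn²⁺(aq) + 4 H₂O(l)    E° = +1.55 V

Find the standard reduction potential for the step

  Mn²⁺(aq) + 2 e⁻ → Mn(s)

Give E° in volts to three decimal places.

-1.180 V

Sequential free energies add, so n₃E°₃ = n₁E°₁ + n₂E°₂.
With n₃ = 7, and the known step contributing 5×(+1.55) V, the unknown satisfies 2·E° = 7×(+0.77) − 5×(+1.55) = -2.360.
E° = -2.360 / 2 = -1.180 V.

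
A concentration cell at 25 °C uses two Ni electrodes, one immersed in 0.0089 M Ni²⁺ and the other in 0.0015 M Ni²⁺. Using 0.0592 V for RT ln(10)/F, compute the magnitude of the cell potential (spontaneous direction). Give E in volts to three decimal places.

For a concentration cell E°cell = 0. The 0.0089 M side is the cathode (reduction is favoured where [Ni²⁺] is higher).
With n = 2, E = −(0.0592/2) log([Ni²⁺]ₐₙ/[Ni²⁺]꜀ₐₜ) = −(0.0592/2) log(0.0015/0.0089) = −(0.0592/2)(-0.773) = +0.023 V.

+0.023 V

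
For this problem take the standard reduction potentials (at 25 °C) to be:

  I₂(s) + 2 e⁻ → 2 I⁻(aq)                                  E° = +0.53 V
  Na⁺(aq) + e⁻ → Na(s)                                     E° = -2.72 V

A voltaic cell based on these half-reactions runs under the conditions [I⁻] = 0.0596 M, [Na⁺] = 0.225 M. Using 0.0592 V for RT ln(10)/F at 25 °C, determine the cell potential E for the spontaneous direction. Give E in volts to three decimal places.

I₂/I⁻ is the cathode (higher E°), Na⁺/Na the anode: E°cell = +0.53 − (-2.72) = +3.25 V, n = 2.
Overall: I₂(s) + 2 Na(s) → 2 I⁻(aq) + 2 Na⁺(aq)
Q = [I⁻]^2·[Na⁺]^2; log Q = -3.745.
E = E° − (0.0592/n) log Q = +3.25 − (0.0592/2)(-3.745) = +3.361 V.

+3.361 V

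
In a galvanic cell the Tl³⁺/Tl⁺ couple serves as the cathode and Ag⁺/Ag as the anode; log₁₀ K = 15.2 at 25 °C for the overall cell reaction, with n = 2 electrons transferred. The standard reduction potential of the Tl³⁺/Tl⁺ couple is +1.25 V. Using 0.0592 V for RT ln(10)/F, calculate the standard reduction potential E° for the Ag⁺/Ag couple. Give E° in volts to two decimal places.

+0.80 V

E°cell = (0.0592/n)·log K = (0.0592/2)(15.2) = +0.450 V.
Since Tl³⁺/Tl⁺ is the cathode and Ag⁺/Ag the anode, E°cell = E°(Tl³⁺/Tl⁺) − E°(Ag⁺/Ag).
So E°(Ag⁺/Ag) = E°(Tl³⁺/Tl⁺) − E°cell = (+1.25) − (+0.450) = +0.80 V.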